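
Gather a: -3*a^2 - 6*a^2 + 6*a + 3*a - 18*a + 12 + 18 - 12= -9*a^2 - 9*a + 18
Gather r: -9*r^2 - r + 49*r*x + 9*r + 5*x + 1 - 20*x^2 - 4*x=-9*r^2 + r*(49*x + 8) - 20*x^2 + x + 1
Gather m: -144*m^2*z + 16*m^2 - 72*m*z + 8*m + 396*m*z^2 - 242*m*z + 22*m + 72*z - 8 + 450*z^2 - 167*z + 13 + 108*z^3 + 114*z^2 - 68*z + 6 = m^2*(16 - 144*z) + m*(396*z^2 - 314*z + 30) + 108*z^3 + 564*z^2 - 163*z + 11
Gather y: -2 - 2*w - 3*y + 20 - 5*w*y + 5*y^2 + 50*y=-2*w + 5*y^2 + y*(47 - 5*w) + 18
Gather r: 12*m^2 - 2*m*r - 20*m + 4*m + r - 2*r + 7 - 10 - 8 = 12*m^2 - 16*m + r*(-2*m - 1) - 11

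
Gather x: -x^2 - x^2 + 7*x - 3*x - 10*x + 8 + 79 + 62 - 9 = -2*x^2 - 6*x + 140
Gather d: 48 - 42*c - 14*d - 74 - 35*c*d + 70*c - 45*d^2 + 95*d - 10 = 28*c - 45*d^2 + d*(81 - 35*c) - 36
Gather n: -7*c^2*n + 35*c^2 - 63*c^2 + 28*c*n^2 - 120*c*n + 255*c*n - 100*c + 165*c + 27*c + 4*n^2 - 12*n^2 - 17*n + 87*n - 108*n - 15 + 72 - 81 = -28*c^2 + 92*c + n^2*(28*c - 8) + n*(-7*c^2 + 135*c - 38) - 24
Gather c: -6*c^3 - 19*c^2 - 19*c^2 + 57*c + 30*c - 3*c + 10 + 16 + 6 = -6*c^3 - 38*c^2 + 84*c + 32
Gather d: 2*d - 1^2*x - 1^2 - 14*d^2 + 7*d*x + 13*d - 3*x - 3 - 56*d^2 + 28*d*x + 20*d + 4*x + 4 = -70*d^2 + d*(35*x + 35)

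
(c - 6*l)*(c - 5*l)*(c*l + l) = c^3*l - 11*c^2*l^2 + c^2*l + 30*c*l^3 - 11*c*l^2 + 30*l^3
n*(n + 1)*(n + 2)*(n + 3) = n^4 + 6*n^3 + 11*n^2 + 6*n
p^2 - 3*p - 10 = (p - 5)*(p + 2)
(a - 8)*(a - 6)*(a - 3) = a^3 - 17*a^2 + 90*a - 144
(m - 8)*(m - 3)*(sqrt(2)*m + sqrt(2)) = sqrt(2)*m^3 - 10*sqrt(2)*m^2 + 13*sqrt(2)*m + 24*sqrt(2)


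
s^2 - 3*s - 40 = (s - 8)*(s + 5)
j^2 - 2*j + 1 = (j - 1)^2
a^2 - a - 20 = (a - 5)*(a + 4)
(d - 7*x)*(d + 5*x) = d^2 - 2*d*x - 35*x^2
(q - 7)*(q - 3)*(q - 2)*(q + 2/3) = q^4 - 34*q^3/3 + 33*q^2 - 44*q/3 - 28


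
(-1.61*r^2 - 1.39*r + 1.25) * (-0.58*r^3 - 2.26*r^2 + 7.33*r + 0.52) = 0.9338*r^5 + 4.4448*r^4 - 9.3849*r^3 - 13.8509*r^2 + 8.4397*r + 0.65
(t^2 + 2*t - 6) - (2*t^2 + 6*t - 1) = -t^2 - 4*t - 5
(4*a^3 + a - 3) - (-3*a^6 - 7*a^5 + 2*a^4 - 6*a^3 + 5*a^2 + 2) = 3*a^6 + 7*a^5 - 2*a^4 + 10*a^3 - 5*a^2 + a - 5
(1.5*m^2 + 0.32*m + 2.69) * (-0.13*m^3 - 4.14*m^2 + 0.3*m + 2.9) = -0.195*m^5 - 6.2516*m^4 - 1.2245*m^3 - 6.6906*m^2 + 1.735*m + 7.801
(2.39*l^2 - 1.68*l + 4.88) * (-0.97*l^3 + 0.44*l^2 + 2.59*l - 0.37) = -2.3183*l^5 + 2.6812*l^4 + 0.7173*l^3 - 3.0883*l^2 + 13.2608*l - 1.8056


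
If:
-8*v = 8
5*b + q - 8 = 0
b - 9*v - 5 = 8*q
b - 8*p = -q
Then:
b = 60/41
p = 11/41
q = 28/41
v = -1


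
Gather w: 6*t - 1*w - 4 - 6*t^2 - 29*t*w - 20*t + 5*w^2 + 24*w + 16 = -6*t^2 - 14*t + 5*w^2 + w*(23 - 29*t) + 12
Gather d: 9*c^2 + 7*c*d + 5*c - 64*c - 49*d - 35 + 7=9*c^2 - 59*c + d*(7*c - 49) - 28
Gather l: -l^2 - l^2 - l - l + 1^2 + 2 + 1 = -2*l^2 - 2*l + 4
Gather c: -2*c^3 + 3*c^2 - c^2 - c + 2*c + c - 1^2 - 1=-2*c^3 + 2*c^2 + 2*c - 2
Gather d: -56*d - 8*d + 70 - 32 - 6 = 32 - 64*d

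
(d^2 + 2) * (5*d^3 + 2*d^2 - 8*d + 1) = 5*d^5 + 2*d^4 + 2*d^3 + 5*d^2 - 16*d + 2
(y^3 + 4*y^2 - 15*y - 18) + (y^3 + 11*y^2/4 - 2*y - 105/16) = 2*y^3 + 27*y^2/4 - 17*y - 393/16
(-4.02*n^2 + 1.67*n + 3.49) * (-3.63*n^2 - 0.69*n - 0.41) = 14.5926*n^4 - 3.2883*n^3 - 12.1728*n^2 - 3.0928*n - 1.4309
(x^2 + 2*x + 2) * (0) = 0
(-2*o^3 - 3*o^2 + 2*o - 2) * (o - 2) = -2*o^4 + o^3 + 8*o^2 - 6*o + 4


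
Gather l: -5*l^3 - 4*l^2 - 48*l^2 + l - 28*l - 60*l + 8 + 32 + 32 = -5*l^3 - 52*l^2 - 87*l + 72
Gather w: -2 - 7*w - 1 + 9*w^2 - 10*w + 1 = 9*w^2 - 17*w - 2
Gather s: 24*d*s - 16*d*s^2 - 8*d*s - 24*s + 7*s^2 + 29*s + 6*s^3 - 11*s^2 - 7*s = 6*s^3 + s^2*(-16*d - 4) + s*(16*d - 2)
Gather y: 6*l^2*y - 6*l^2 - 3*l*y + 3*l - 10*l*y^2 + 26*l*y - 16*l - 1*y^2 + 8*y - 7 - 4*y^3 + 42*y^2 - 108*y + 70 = -6*l^2 - 13*l - 4*y^3 + y^2*(41 - 10*l) + y*(6*l^2 + 23*l - 100) + 63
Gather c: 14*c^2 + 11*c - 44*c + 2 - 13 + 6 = 14*c^2 - 33*c - 5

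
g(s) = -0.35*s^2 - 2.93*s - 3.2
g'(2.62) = -4.76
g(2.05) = -10.68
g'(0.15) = -3.04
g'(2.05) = -4.36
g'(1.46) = -3.95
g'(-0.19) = -2.80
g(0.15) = -3.65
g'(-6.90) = 1.90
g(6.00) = -33.38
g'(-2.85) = -0.94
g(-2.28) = 1.66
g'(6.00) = -7.13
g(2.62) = -13.28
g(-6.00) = 1.78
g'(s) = -0.7*s - 2.93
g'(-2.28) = -1.33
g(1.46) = -8.22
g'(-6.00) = 1.27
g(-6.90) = 0.35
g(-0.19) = -2.66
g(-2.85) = 2.31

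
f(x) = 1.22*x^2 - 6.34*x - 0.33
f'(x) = 2.44*x - 6.34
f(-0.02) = -0.20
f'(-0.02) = -6.39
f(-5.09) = 63.55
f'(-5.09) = -18.76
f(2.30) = -8.46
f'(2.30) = -0.73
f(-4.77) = 57.67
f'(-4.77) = -17.98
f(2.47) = -8.55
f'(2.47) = -0.31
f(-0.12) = 0.45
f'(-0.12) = -6.63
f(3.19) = -8.14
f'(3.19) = 1.44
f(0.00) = -0.33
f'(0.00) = -6.34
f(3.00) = -8.37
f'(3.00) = 0.98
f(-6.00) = 81.63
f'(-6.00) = -20.98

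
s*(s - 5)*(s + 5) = s^3 - 25*s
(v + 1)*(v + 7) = v^2 + 8*v + 7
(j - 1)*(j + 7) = j^2 + 6*j - 7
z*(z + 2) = z^2 + 2*z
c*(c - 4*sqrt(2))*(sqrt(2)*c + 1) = sqrt(2)*c^3 - 7*c^2 - 4*sqrt(2)*c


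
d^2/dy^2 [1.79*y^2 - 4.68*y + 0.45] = 3.58000000000000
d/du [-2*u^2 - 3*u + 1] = -4*u - 3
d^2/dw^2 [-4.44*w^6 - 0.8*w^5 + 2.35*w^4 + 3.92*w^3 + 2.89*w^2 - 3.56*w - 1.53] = -133.2*w^4 - 16.0*w^3 + 28.2*w^2 + 23.52*w + 5.78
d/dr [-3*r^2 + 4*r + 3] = 4 - 6*r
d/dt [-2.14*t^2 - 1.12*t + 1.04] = -4.28*t - 1.12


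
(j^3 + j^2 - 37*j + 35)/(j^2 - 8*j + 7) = (j^2 + 2*j - 35)/(j - 7)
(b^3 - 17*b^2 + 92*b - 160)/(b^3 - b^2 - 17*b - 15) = (b^2 - 12*b + 32)/(b^2 + 4*b + 3)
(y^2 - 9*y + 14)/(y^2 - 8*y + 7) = (y - 2)/(y - 1)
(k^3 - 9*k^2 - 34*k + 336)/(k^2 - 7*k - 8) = (k^2 - k - 42)/(k + 1)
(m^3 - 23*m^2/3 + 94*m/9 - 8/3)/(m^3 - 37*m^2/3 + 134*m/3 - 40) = (m - 1/3)/(m - 5)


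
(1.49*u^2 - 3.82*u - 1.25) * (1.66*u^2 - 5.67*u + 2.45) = 2.4734*u^4 - 14.7895*u^3 + 23.2349*u^2 - 2.2715*u - 3.0625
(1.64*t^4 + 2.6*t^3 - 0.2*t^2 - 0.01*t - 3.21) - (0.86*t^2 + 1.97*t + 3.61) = 1.64*t^4 + 2.6*t^3 - 1.06*t^2 - 1.98*t - 6.82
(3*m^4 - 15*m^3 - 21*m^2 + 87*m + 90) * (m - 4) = 3*m^5 - 27*m^4 + 39*m^3 + 171*m^2 - 258*m - 360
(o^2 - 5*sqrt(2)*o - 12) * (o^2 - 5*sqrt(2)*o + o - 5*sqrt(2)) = o^4 - 10*sqrt(2)*o^3 + o^3 - 10*sqrt(2)*o^2 + 38*o^2 + 38*o + 60*sqrt(2)*o + 60*sqrt(2)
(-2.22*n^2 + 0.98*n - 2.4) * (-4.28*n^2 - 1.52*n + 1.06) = 9.5016*n^4 - 0.819999999999999*n^3 + 6.4292*n^2 + 4.6868*n - 2.544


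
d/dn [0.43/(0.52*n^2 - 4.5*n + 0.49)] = (1.935 - 0.4472*n)/(0.52*n^2 - 4.5*n + 0.49)^2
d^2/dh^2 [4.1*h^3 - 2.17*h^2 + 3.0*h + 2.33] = 24.6*h - 4.34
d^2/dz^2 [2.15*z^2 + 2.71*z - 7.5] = 4.30000000000000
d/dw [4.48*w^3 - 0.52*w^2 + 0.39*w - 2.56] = 13.44*w^2 - 1.04*w + 0.39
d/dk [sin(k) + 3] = cos(k)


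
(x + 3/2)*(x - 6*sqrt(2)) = x^2 - 6*sqrt(2)*x + 3*x/2 - 9*sqrt(2)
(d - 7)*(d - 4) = d^2 - 11*d + 28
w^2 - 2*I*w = w*(w - 2*I)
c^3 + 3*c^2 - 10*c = c*(c - 2)*(c + 5)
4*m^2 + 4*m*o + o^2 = (2*m + o)^2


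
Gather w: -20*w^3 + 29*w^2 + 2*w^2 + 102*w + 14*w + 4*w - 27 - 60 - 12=-20*w^3 + 31*w^2 + 120*w - 99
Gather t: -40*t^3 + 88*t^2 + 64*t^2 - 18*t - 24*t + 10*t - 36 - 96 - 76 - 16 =-40*t^3 + 152*t^2 - 32*t - 224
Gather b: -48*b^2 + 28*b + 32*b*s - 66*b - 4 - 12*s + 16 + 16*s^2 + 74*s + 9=-48*b^2 + b*(32*s - 38) + 16*s^2 + 62*s + 21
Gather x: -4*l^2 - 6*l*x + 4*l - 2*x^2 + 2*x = -4*l^2 + 4*l - 2*x^2 + x*(2 - 6*l)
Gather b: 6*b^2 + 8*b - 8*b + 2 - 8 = 6*b^2 - 6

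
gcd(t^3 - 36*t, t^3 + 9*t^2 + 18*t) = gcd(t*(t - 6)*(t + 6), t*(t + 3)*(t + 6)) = t^2 + 6*t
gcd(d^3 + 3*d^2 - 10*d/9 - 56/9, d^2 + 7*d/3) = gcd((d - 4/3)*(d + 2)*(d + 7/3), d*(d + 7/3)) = d + 7/3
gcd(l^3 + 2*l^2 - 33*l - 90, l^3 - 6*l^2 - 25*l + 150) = l^2 - l - 30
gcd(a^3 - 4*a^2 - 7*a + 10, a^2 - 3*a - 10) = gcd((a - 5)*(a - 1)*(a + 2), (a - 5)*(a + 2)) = a^2 - 3*a - 10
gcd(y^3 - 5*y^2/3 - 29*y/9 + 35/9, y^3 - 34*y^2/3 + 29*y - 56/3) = y^2 - 10*y/3 + 7/3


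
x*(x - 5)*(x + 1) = x^3 - 4*x^2 - 5*x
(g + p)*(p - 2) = g*p - 2*g + p^2 - 2*p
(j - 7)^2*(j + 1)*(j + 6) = j^4 - 7*j^3 - 43*j^2 + 259*j + 294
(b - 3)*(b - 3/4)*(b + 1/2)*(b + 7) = b^4 + 15*b^3/4 - 179*b^2/8 + 15*b/4 + 63/8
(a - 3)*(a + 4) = a^2 + a - 12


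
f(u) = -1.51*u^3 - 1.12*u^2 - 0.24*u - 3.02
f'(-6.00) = -149.88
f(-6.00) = 284.26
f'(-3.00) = -34.29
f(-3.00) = 28.39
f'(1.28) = -10.53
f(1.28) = -8.33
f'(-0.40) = -0.07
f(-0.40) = -3.01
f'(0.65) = -3.61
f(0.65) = -4.06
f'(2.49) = -33.90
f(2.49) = -33.87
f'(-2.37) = -20.38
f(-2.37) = 11.36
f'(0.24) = -1.04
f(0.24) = -3.16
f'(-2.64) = -25.90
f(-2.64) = 17.59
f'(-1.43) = -6.30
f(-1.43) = -0.55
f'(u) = -4.53*u^2 - 2.24*u - 0.24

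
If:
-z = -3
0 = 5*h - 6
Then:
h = 6/5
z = 3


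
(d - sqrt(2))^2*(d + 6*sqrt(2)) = d^3 + 4*sqrt(2)*d^2 - 22*d + 12*sqrt(2)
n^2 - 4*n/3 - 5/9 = (n - 5/3)*(n + 1/3)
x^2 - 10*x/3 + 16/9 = (x - 8/3)*(x - 2/3)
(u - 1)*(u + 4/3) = u^2 + u/3 - 4/3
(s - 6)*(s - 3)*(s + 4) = s^3 - 5*s^2 - 18*s + 72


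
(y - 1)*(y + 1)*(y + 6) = y^3 + 6*y^2 - y - 6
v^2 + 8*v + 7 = (v + 1)*(v + 7)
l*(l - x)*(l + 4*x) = l^3 + 3*l^2*x - 4*l*x^2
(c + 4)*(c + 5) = c^2 + 9*c + 20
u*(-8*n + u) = -8*n*u + u^2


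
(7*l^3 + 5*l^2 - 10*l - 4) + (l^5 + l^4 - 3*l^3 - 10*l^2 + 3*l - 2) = l^5 + l^4 + 4*l^3 - 5*l^2 - 7*l - 6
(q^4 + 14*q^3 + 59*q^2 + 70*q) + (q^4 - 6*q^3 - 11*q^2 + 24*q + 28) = 2*q^4 + 8*q^3 + 48*q^2 + 94*q + 28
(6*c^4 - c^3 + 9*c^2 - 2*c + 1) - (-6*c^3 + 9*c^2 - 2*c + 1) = 6*c^4 + 5*c^3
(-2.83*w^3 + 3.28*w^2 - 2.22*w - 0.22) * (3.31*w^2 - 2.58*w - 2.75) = -9.3673*w^5 + 18.1582*w^4 - 8.0281*w^3 - 4.0206*w^2 + 6.6726*w + 0.605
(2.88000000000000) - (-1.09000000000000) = 3.97000000000000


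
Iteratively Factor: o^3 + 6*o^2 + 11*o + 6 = (o + 3)*(o^2 + 3*o + 2) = (o + 2)*(o + 3)*(o + 1)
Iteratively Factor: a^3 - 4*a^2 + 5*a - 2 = (a - 2)*(a^2 - 2*a + 1) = (a - 2)*(a - 1)*(a - 1)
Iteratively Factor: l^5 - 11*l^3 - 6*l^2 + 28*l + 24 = (l + 2)*(l^4 - 2*l^3 - 7*l^2 + 8*l + 12) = (l - 3)*(l + 2)*(l^3 + l^2 - 4*l - 4) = (l - 3)*(l + 1)*(l + 2)*(l^2 - 4) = (l - 3)*(l - 2)*(l + 1)*(l + 2)*(l + 2)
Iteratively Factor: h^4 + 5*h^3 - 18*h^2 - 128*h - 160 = (h + 2)*(h^3 + 3*h^2 - 24*h - 80) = (h + 2)*(h + 4)*(h^2 - h - 20) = (h - 5)*(h + 2)*(h + 4)*(h + 4)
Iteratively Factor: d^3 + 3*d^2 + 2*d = (d + 1)*(d^2 + 2*d) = d*(d + 1)*(d + 2)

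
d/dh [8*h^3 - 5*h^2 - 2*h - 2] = 24*h^2 - 10*h - 2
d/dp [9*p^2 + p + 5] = 18*p + 1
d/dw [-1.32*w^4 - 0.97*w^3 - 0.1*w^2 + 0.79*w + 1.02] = -5.28*w^3 - 2.91*w^2 - 0.2*w + 0.79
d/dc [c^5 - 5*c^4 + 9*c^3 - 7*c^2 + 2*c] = 5*c^4 - 20*c^3 + 27*c^2 - 14*c + 2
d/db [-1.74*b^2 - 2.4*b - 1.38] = -3.48*b - 2.4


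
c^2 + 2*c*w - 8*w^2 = (c - 2*w)*(c + 4*w)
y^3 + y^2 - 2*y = y*(y - 1)*(y + 2)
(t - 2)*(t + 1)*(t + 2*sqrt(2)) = t^3 - t^2 + 2*sqrt(2)*t^2 - 2*sqrt(2)*t - 2*t - 4*sqrt(2)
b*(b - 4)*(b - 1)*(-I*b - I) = -I*b^4 + 4*I*b^3 + I*b^2 - 4*I*b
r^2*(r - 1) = r^3 - r^2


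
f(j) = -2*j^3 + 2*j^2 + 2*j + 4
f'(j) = -6*j^2 + 4*j + 2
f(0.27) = 4.65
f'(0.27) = 2.64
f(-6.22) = 550.22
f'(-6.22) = -255.01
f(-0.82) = 4.81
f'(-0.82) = -5.31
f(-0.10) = 3.82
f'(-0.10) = 1.54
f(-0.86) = 5.03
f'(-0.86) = -5.88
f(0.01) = 4.02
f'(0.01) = 2.04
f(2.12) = -1.83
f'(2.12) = -16.49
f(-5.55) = 396.41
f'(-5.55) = -205.02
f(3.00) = -26.00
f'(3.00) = -40.00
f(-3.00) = 70.00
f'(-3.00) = -64.00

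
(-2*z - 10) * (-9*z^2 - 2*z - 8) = 18*z^3 + 94*z^2 + 36*z + 80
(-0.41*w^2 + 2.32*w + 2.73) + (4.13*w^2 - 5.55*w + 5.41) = 3.72*w^2 - 3.23*w + 8.14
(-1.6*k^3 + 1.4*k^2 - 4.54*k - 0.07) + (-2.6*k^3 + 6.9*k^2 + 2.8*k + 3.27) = -4.2*k^3 + 8.3*k^2 - 1.74*k + 3.2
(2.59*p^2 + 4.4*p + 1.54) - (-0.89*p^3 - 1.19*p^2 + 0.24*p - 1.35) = 0.89*p^3 + 3.78*p^2 + 4.16*p + 2.89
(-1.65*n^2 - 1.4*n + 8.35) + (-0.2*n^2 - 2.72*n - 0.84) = -1.85*n^2 - 4.12*n + 7.51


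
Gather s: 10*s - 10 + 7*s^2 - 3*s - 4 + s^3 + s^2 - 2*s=s^3 + 8*s^2 + 5*s - 14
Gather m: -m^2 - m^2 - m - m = -2*m^2 - 2*m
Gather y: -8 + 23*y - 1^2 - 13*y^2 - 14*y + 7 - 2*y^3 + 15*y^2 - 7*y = -2*y^3 + 2*y^2 + 2*y - 2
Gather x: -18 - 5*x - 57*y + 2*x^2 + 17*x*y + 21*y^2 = 2*x^2 + x*(17*y - 5) + 21*y^2 - 57*y - 18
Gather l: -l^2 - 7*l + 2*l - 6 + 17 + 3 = -l^2 - 5*l + 14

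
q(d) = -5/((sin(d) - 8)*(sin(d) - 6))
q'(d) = 5*cos(d)/((sin(d) - 8)*(sin(d) - 6)^2) + 5*cos(d)/((sin(d) - 8)^2*(sin(d) - 6)) = 10*(sin(d) - 7)*cos(d)/((sin(d) - 8)^2*(sin(d) - 6)^2)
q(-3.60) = -0.12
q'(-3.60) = 0.03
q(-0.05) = -0.10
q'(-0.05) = -0.03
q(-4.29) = -0.14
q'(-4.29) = 0.02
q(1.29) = -0.14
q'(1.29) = -0.01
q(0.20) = -0.11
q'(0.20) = -0.03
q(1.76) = -0.14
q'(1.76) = 0.01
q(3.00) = -0.11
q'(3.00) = 0.03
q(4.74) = -0.08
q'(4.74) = -0.00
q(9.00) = -0.12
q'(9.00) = 0.03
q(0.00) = -0.10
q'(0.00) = -0.03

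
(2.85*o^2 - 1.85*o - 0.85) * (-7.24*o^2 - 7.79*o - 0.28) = -20.634*o^4 - 8.8075*o^3 + 19.7675*o^2 + 7.1395*o + 0.238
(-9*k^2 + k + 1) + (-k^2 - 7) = -10*k^2 + k - 6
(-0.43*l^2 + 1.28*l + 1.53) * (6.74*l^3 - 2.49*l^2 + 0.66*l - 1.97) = -2.8982*l^5 + 9.6979*l^4 + 6.8412*l^3 - 2.1178*l^2 - 1.5118*l - 3.0141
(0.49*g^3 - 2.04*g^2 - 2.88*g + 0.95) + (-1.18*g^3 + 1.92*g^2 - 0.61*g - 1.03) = -0.69*g^3 - 0.12*g^2 - 3.49*g - 0.0800000000000001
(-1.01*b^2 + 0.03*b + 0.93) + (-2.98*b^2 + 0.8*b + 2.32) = -3.99*b^2 + 0.83*b + 3.25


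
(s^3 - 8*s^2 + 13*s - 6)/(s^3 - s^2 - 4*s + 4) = (s^2 - 7*s + 6)/(s^2 - 4)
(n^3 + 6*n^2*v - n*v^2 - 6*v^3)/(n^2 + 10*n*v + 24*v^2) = (n^2 - v^2)/(n + 4*v)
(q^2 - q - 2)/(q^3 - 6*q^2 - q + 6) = (q - 2)/(q^2 - 7*q + 6)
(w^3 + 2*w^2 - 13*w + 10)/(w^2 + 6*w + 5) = (w^2 - 3*w + 2)/(w + 1)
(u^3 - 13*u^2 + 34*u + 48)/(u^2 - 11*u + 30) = (u^2 - 7*u - 8)/(u - 5)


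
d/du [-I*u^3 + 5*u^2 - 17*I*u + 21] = -3*I*u^2 + 10*u - 17*I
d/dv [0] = 0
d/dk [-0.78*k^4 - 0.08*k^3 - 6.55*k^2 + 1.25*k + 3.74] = -3.12*k^3 - 0.24*k^2 - 13.1*k + 1.25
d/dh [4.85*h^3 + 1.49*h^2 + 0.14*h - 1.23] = 14.55*h^2 + 2.98*h + 0.14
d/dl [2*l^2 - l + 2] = 4*l - 1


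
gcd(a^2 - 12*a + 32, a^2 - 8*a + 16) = a - 4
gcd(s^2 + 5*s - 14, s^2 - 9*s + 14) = s - 2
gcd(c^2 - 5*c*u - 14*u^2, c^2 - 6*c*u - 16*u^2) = c + 2*u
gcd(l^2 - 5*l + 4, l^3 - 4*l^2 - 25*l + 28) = l - 1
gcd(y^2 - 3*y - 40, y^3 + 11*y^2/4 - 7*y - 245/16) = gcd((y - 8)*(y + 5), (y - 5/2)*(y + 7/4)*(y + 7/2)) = 1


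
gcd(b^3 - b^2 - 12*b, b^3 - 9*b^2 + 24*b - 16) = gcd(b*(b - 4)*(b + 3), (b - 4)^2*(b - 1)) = b - 4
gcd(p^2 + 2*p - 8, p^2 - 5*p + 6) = p - 2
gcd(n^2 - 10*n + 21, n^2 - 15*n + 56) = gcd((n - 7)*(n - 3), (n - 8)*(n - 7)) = n - 7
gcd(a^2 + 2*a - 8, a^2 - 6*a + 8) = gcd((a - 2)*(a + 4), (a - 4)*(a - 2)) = a - 2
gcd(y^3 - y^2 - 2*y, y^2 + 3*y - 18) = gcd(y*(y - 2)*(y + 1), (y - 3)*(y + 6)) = 1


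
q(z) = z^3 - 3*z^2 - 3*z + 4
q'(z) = 3*z^2 - 6*z - 3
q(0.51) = 1.82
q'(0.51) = -5.28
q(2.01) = -6.03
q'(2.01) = -2.94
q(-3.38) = -58.75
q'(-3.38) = 51.55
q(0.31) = 2.81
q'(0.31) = -4.57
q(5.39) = 57.26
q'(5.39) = 51.82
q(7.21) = 201.22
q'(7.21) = 109.69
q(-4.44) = -129.35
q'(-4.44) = 82.78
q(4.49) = 20.57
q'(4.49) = 30.54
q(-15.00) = -4001.00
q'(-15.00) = 762.00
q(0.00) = 4.00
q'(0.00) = -3.00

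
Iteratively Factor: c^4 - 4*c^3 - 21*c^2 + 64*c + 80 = (c + 4)*(c^3 - 8*c^2 + 11*c + 20) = (c - 4)*(c + 4)*(c^2 - 4*c - 5) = (c - 4)*(c + 1)*(c + 4)*(c - 5)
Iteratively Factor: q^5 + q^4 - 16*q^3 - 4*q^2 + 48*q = (q + 2)*(q^4 - q^3 - 14*q^2 + 24*q) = (q - 2)*(q + 2)*(q^3 + q^2 - 12*q) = (q - 3)*(q - 2)*(q + 2)*(q^2 + 4*q) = (q - 3)*(q - 2)*(q + 2)*(q + 4)*(q)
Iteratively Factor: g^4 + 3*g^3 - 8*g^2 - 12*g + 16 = (g - 1)*(g^3 + 4*g^2 - 4*g - 16) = (g - 1)*(g + 4)*(g^2 - 4) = (g - 1)*(g + 2)*(g + 4)*(g - 2)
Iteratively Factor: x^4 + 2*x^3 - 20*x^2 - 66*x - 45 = (x + 1)*(x^3 + x^2 - 21*x - 45) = (x + 1)*(x + 3)*(x^2 - 2*x - 15) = (x - 5)*(x + 1)*(x + 3)*(x + 3)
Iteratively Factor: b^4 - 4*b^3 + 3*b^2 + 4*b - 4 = (b - 1)*(b^3 - 3*b^2 + 4) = (b - 2)*(b - 1)*(b^2 - b - 2) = (b - 2)^2*(b - 1)*(b + 1)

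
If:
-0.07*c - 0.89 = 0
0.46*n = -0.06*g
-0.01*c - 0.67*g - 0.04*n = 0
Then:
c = -12.71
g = 0.19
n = -0.02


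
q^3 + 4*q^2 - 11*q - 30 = (q - 3)*(q + 2)*(q + 5)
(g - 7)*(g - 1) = g^2 - 8*g + 7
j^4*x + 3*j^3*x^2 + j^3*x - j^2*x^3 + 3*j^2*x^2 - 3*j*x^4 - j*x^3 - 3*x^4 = (j - x)*(j + x)*(j + 3*x)*(j*x + x)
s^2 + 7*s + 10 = (s + 2)*(s + 5)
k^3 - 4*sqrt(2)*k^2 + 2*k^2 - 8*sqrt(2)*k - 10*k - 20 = (k + 2)*(k - 5*sqrt(2))*(k + sqrt(2))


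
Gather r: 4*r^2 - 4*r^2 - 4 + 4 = 0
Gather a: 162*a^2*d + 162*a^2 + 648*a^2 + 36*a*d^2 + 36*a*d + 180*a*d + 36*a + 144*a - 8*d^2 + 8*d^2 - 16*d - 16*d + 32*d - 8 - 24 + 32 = a^2*(162*d + 810) + a*(36*d^2 + 216*d + 180)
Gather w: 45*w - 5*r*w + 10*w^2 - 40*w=10*w^2 + w*(5 - 5*r)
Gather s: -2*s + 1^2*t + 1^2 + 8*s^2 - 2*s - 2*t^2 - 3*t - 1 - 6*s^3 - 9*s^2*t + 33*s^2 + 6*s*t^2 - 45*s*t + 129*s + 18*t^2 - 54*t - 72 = -6*s^3 + s^2*(41 - 9*t) + s*(6*t^2 - 45*t + 125) + 16*t^2 - 56*t - 72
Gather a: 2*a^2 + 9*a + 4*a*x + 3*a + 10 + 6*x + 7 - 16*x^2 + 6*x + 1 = 2*a^2 + a*(4*x + 12) - 16*x^2 + 12*x + 18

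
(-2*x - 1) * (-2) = 4*x + 2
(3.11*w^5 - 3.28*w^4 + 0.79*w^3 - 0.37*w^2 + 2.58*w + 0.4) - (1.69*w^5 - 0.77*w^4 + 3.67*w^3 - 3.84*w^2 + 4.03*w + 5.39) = 1.42*w^5 - 2.51*w^4 - 2.88*w^3 + 3.47*w^2 - 1.45*w - 4.99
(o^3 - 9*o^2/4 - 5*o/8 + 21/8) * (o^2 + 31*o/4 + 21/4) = o^5 + 11*o^4/2 - 205*o^3/16 - 449*o^2/32 + 273*o/16 + 441/32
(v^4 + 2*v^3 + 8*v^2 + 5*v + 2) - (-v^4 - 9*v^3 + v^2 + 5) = 2*v^4 + 11*v^3 + 7*v^2 + 5*v - 3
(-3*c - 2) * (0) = 0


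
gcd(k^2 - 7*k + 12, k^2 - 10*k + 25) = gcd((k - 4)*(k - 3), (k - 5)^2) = 1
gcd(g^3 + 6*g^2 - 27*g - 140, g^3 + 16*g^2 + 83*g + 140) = g^2 + 11*g + 28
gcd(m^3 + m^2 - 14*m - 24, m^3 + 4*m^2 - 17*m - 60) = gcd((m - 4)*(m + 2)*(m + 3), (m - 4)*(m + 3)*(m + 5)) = m^2 - m - 12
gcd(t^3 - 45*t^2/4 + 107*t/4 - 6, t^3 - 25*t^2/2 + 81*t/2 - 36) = t^2 - 11*t + 24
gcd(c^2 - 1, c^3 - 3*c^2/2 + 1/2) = c - 1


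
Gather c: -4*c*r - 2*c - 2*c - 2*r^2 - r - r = c*(-4*r - 4) - 2*r^2 - 2*r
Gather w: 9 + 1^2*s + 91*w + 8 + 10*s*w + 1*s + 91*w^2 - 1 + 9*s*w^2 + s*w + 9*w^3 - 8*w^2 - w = 2*s + 9*w^3 + w^2*(9*s + 83) + w*(11*s + 90) + 16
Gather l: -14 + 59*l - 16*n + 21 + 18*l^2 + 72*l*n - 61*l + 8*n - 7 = 18*l^2 + l*(72*n - 2) - 8*n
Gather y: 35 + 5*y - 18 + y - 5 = 6*y + 12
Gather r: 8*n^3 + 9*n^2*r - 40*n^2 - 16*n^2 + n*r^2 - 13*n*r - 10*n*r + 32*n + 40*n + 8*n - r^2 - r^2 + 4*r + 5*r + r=8*n^3 - 56*n^2 + 80*n + r^2*(n - 2) + r*(9*n^2 - 23*n + 10)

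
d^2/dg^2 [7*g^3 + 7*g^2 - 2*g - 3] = 42*g + 14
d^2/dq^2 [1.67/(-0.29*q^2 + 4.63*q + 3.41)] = (-0.280894*q^2 + 4.484618*q + 1.67*(0.58*q - 4.63)*(1.16*q - 9.26) + 3.302926)/(-0.29*q^2 + 4.63*q + 3.41)^3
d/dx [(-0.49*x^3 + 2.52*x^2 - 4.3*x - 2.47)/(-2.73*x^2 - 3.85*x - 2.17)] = (1.3377*x^4 + 3.773*x^3 - 18.2511*x^2 - 24.423*x - 0.178500000000001)/(7.4529*x^4 + 21.021*x^3 + 26.6707*x^2 + 16.709*x + 4.7089)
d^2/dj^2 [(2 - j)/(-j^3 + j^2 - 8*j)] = 2*(j*(j^2 - j + 8)*(-3*j^2 + 2*j - (j - 2)*(3*j - 1) - 8) + (j - 2)*(3*j^2 - 2*j + 8)^2)/(j^3*(j^2 - j + 8)^3)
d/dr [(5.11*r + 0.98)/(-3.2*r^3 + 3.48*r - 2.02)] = (-16.352*r^3 + 17.7828*r + (5.11*r + 0.98)*(9.6*r^2 - 3.48) - 10.3222)/(3.2*r^3 - 3.48*r + 2.02)^2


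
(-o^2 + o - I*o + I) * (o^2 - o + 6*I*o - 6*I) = -o^4 + 2*o^3 - 7*I*o^3 + 5*o^2 + 14*I*o^2 - 12*o - 7*I*o + 6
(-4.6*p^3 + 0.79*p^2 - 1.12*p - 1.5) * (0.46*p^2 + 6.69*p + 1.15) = -2.116*p^5 - 30.4106*p^4 - 0.520099999999998*p^3 - 7.2743*p^2 - 11.323*p - 1.725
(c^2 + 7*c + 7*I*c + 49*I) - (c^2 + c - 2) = 6*c + 7*I*c + 2 + 49*I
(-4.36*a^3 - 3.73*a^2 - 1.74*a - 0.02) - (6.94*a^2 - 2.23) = -4.36*a^3 - 10.67*a^2 - 1.74*a + 2.21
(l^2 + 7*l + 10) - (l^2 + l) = 6*l + 10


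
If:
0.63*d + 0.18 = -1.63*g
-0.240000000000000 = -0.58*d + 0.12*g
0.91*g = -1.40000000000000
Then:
No Solution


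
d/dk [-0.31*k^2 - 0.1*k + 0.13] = -0.62*k - 0.1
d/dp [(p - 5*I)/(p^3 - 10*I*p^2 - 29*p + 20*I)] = (-2*p + 5*I)/(p^4 - 10*I*p^3 - 33*p^2 + 40*I*p + 16)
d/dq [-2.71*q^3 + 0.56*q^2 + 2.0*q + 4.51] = -8.13*q^2 + 1.12*q + 2.0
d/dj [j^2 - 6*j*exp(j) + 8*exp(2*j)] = -6*j*exp(j) + 2*j + 16*exp(2*j) - 6*exp(j)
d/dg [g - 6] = 1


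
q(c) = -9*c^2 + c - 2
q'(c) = 1 - 18*c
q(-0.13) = -2.28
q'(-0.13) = 3.34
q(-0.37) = -3.60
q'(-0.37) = 7.66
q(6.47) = -372.28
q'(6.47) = -115.46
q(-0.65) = -6.45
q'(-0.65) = 12.70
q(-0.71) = -7.25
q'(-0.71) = 13.78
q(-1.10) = -13.99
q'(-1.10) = 20.80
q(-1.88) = -35.69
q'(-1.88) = 34.84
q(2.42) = -52.29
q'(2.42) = -42.56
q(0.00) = -2.00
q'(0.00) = 1.00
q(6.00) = -320.00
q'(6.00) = -107.00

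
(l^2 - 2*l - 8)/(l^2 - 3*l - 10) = (l - 4)/(l - 5)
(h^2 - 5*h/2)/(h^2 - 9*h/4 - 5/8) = 4*h/(4*h + 1)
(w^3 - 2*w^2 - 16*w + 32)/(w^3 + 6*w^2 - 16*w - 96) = (w - 2)/(w + 6)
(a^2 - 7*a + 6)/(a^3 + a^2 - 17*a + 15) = (a - 6)/(a^2 + 2*a - 15)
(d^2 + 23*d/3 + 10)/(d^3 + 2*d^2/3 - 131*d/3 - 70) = 1/(d - 7)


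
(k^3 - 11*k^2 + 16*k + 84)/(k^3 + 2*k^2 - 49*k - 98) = (k - 6)/(k + 7)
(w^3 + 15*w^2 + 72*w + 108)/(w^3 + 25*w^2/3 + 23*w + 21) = 3*(w^2 + 12*w + 36)/(3*w^2 + 16*w + 21)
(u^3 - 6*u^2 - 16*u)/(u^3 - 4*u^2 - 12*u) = (u - 8)/(u - 6)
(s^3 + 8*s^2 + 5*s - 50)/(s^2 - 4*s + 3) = (s^3 + 8*s^2 + 5*s - 50)/(s^2 - 4*s + 3)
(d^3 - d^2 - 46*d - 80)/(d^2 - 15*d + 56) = (d^2 + 7*d + 10)/(d - 7)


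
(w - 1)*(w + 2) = w^2 + w - 2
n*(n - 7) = n^2 - 7*n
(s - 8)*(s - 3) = s^2 - 11*s + 24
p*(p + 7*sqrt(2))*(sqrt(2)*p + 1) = sqrt(2)*p^3 + 15*p^2 + 7*sqrt(2)*p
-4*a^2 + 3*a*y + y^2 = (-a + y)*(4*a + y)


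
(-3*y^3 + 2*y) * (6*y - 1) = -18*y^4 + 3*y^3 + 12*y^2 - 2*y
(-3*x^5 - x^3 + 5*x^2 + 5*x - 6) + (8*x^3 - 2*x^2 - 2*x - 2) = -3*x^5 + 7*x^3 + 3*x^2 + 3*x - 8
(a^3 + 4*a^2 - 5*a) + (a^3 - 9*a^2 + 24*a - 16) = 2*a^3 - 5*a^2 + 19*a - 16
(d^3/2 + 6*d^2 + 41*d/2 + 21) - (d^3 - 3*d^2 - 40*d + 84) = -d^3/2 + 9*d^2 + 121*d/2 - 63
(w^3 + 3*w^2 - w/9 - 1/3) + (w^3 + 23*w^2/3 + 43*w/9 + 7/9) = 2*w^3 + 32*w^2/3 + 14*w/3 + 4/9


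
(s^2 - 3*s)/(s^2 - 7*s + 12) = s/(s - 4)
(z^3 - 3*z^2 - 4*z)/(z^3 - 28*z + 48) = z*(z + 1)/(z^2 + 4*z - 12)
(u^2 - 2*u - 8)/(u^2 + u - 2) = (u - 4)/(u - 1)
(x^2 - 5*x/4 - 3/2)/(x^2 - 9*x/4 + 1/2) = (4*x + 3)/(4*x - 1)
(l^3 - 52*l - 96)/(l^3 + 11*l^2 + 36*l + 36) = (l - 8)/(l + 3)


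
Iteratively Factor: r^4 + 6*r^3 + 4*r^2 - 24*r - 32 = (r + 2)*(r^3 + 4*r^2 - 4*r - 16) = (r + 2)^2*(r^2 + 2*r - 8) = (r - 2)*(r + 2)^2*(r + 4)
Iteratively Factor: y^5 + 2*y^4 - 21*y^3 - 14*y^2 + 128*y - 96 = (y - 1)*(y^4 + 3*y^3 - 18*y^2 - 32*y + 96) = (y - 1)*(y + 4)*(y^3 - y^2 - 14*y + 24) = (y - 3)*(y - 1)*(y + 4)*(y^2 + 2*y - 8) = (y - 3)*(y - 1)*(y + 4)^2*(y - 2)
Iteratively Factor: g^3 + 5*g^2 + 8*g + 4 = (g + 2)*(g^2 + 3*g + 2) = (g + 1)*(g + 2)*(g + 2)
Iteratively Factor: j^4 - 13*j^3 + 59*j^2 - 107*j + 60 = (j - 3)*(j^3 - 10*j^2 + 29*j - 20) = (j - 5)*(j - 3)*(j^2 - 5*j + 4) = (j - 5)*(j - 4)*(j - 3)*(j - 1)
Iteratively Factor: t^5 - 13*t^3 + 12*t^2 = (t - 3)*(t^4 + 3*t^3 - 4*t^2) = (t - 3)*(t + 4)*(t^3 - t^2) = t*(t - 3)*(t + 4)*(t^2 - t) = t^2*(t - 3)*(t + 4)*(t - 1)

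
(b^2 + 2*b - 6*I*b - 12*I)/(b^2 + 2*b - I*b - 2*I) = (b - 6*I)/(b - I)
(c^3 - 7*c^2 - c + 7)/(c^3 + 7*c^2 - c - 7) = (c - 7)/(c + 7)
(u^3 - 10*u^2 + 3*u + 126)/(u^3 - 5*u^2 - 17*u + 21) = (u - 6)/(u - 1)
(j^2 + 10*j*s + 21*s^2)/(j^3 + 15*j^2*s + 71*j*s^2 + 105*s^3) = 1/(j + 5*s)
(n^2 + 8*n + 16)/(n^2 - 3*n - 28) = (n + 4)/(n - 7)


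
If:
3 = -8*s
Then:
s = -3/8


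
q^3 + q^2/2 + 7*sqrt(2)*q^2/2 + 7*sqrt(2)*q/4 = q*(q + 1/2)*(q + 7*sqrt(2)/2)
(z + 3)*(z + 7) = z^2 + 10*z + 21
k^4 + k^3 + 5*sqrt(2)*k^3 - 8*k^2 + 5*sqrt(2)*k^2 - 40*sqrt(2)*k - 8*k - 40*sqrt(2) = (k + 1)*(k - 2*sqrt(2))*(k + 2*sqrt(2))*(k + 5*sqrt(2))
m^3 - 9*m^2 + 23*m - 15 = (m - 5)*(m - 3)*(m - 1)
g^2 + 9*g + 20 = (g + 4)*(g + 5)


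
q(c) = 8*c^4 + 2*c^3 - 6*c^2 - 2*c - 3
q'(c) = 32*c^3 + 6*c^2 - 12*c - 2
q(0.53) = -4.82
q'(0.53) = -1.91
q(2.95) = 596.10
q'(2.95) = 836.33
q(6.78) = 17235.71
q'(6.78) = 10165.75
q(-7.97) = 30898.53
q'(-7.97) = -15725.60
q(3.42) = 1094.43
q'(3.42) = 1307.19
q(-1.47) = 17.98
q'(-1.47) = -73.04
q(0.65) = -4.86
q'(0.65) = 1.52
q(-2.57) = 277.56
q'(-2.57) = -474.72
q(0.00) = -3.00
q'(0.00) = -2.00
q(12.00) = 168453.00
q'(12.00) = 56014.00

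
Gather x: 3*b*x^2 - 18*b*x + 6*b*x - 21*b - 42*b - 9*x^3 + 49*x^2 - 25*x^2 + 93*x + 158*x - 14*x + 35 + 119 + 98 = -63*b - 9*x^3 + x^2*(3*b + 24) + x*(237 - 12*b) + 252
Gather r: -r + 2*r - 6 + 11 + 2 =r + 7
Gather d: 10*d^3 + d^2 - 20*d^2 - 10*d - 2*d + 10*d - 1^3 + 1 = 10*d^3 - 19*d^2 - 2*d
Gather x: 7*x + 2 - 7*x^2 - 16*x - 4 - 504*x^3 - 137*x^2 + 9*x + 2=-504*x^3 - 144*x^2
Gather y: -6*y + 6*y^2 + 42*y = 6*y^2 + 36*y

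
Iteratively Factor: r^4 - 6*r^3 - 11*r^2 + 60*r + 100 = (r + 2)*(r^3 - 8*r^2 + 5*r + 50) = (r + 2)^2*(r^2 - 10*r + 25) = (r - 5)*(r + 2)^2*(r - 5)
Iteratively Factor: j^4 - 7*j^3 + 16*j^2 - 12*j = (j - 2)*(j^3 - 5*j^2 + 6*j) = (j - 3)*(j - 2)*(j^2 - 2*j) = j*(j - 3)*(j - 2)*(j - 2)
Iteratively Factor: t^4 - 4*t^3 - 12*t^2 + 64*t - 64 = (t - 2)*(t^3 - 2*t^2 - 16*t + 32) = (t - 4)*(t - 2)*(t^2 + 2*t - 8) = (t - 4)*(t - 2)*(t + 4)*(t - 2)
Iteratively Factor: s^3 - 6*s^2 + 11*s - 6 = (s - 2)*(s^2 - 4*s + 3) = (s - 3)*(s - 2)*(s - 1)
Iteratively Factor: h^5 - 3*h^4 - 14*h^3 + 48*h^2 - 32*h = (h + 4)*(h^4 - 7*h^3 + 14*h^2 - 8*h) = h*(h + 4)*(h^3 - 7*h^2 + 14*h - 8) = h*(h - 4)*(h + 4)*(h^2 - 3*h + 2) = h*(h - 4)*(h - 1)*(h + 4)*(h - 2)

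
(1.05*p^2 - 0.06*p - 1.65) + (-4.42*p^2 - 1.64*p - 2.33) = -3.37*p^2 - 1.7*p - 3.98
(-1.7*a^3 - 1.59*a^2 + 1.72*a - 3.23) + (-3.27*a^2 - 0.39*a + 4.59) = -1.7*a^3 - 4.86*a^2 + 1.33*a + 1.36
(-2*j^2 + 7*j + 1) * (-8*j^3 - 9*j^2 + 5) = 16*j^5 - 38*j^4 - 71*j^3 - 19*j^2 + 35*j + 5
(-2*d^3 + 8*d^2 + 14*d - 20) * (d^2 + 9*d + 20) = -2*d^5 - 10*d^4 + 46*d^3 + 266*d^2 + 100*d - 400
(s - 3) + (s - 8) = 2*s - 11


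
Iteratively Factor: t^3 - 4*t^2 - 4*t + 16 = (t - 2)*(t^2 - 2*t - 8) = (t - 2)*(t + 2)*(t - 4)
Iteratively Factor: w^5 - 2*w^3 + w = (w + 1)*(w^4 - w^3 - w^2 + w) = (w - 1)*(w + 1)*(w^3 - w) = w*(w - 1)*(w + 1)*(w^2 - 1) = w*(w - 1)*(w + 1)^2*(w - 1)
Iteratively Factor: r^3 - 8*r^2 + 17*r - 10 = (r - 1)*(r^2 - 7*r + 10) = (r - 2)*(r - 1)*(r - 5)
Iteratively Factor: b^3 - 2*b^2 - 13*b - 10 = (b + 2)*(b^2 - 4*b - 5) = (b - 5)*(b + 2)*(b + 1)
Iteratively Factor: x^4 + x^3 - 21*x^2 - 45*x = (x + 3)*(x^3 - 2*x^2 - 15*x) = x*(x + 3)*(x^2 - 2*x - 15) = x*(x - 5)*(x + 3)*(x + 3)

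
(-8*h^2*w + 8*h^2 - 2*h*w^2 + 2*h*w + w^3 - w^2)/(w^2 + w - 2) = (-8*h^2 - 2*h*w + w^2)/(w + 2)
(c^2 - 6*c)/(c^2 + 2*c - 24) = c*(c - 6)/(c^2 + 2*c - 24)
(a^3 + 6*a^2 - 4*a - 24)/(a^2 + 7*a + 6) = (a^2 - 4)/(a + 1)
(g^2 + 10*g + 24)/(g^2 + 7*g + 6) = (g + 4)/(g + 1)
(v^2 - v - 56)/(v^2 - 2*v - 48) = (v + 7)/(v + 6)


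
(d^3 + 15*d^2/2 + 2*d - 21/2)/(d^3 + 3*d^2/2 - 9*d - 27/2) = (d^2 + 6*d - 7)/(d^2 - 9)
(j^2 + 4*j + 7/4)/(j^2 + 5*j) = (j^2 + 4*j + 7/4)/(j*(j + 5))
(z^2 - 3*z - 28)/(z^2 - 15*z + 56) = (z + 4)/(z - 8)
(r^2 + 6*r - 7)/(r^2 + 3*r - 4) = (r + 7)/(r + 4)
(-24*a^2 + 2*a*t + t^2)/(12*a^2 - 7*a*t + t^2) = (6*a + t)/(-3*a + t)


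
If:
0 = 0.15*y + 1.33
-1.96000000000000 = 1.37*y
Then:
No Solution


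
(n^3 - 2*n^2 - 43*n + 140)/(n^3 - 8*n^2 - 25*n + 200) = (n^2 + 3*n - 28)/(n^2 - 3*n - 40)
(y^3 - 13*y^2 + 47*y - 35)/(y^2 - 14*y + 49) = (y^2 - 6*y + 5)/(y - 7)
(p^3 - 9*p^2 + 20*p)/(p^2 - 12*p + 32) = p*(p - 5)/(p - 8)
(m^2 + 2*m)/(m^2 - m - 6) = m/(m - 3)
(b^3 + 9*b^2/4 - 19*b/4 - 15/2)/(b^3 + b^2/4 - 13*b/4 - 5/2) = (b + 3)/(b + 1)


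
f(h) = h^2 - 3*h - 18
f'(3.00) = 3.00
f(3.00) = -18.00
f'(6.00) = 9.00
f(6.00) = 0.00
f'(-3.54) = -10.08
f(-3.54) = 5.15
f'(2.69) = 2.38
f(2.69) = -18.83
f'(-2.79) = -8.58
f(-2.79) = -1.85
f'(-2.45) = -7.90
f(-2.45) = -4.65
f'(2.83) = 2.66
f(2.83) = -18.48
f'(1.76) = 0.52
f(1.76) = -20.18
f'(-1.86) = -6.72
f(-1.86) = -8.96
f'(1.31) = -0.38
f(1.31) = -20.21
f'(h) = 2*h - 3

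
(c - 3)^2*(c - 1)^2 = c^4 - 8*c^3 + 22*c^2 - 24*c + 9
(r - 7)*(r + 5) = r^2 - 2*r - 35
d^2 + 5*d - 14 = (d - 2)*(d + 7)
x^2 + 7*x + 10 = (x + 2)*(x + 5)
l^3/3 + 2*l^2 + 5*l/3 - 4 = (l/3 + 1)*(l - 1)*(l + 4)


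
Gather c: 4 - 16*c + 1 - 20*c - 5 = -36*c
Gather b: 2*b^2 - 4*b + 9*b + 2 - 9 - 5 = 2*b^2 + 5*b - 12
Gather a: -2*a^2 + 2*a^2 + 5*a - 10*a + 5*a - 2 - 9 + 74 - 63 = 0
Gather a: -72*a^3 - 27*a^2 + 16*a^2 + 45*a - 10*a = -72*a^3 - 11*a^2 + 35*a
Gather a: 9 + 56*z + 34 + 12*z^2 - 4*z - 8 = 12*z^2 + 52*z + 35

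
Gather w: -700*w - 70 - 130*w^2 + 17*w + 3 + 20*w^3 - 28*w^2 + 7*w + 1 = 20*w^3 - 158*w^2 - 676*w - 66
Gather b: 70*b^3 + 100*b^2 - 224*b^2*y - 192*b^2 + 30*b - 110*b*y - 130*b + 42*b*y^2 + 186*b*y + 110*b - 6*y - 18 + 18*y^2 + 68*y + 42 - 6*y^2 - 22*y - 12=70*b^3 + b^2*(-224*y - 92) + b*(42*y^2 + 76*y + 10) + 12*y^2 + 40*y + 12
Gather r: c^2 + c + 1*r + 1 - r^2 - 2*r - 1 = c^2 + c - r^2 - r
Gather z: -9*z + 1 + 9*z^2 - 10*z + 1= 9*z^2 - 19*z + 2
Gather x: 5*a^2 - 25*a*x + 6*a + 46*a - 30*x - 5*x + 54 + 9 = 5*a^2 + 52*a + x*(-25*a - 35) + 63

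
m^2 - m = m*(m - 1)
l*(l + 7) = l^2 + 7*l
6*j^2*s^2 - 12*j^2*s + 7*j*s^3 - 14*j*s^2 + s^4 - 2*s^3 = s*(j + s)*(6*j + s)*(s - 2)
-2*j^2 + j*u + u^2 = (-j + u)*(2*j + u)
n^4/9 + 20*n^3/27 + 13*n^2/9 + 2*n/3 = n*(n/3 + 1)^2*(n + 2/3)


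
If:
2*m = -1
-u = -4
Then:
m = -1/2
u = 4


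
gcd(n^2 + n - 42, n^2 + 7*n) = n + 7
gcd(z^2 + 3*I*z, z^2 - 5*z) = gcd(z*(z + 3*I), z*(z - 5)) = z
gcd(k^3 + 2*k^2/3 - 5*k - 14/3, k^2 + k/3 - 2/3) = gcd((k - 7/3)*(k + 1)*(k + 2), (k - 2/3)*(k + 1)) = k + 1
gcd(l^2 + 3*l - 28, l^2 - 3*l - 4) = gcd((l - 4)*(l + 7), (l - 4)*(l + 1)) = l - 4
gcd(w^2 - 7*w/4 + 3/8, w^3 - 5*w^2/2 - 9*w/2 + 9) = w - 3/2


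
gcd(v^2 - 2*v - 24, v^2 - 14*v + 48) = v - 6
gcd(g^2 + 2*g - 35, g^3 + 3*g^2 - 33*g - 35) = g^2 + 2*g - 35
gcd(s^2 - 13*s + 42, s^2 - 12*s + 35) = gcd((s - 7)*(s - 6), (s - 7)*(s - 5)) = s - 7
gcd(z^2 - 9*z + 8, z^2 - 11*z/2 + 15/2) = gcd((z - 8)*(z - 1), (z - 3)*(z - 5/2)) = 1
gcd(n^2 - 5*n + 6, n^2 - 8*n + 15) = n - 3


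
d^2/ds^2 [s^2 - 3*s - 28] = 2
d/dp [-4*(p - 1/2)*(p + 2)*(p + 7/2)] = -12*p^2 - 40*p - 17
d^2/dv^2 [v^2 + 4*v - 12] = 2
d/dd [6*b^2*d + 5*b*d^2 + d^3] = 6*b^2 + 10*b*d + 3*d^2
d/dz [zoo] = 0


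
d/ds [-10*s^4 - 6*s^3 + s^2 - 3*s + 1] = -40*s^3 - 18*s^2 + 2*s - 3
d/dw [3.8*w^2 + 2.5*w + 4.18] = 7.6*w + 2.5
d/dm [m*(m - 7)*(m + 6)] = 3*m^2 - 2*m - 42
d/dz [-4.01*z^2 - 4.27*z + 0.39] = -8.02*z - 4.27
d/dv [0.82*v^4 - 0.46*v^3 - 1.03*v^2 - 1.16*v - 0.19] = 3.28*v^3 - 1.38*v^2 - 2.06*v - 1.16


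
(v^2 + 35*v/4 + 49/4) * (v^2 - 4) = v^4 + 35*v^3/4 + 33*v^2/4 - 35*v - 49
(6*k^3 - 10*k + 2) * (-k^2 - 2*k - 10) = -6*k^5 - 12*k^4 - 50*k^3 + 18*k^2 + 96*k - 20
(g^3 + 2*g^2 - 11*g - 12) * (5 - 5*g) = -5*g^4 - 5*g^3 + 65*g^2 + 5*g - 60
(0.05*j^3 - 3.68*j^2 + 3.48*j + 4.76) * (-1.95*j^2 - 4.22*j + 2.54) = -0.0975*j^5 + 6.965*j^4 + 8.8706*j^3 - 33.3148*j^2 - 11.248*j + 12.0904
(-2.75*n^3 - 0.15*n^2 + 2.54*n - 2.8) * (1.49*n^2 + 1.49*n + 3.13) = -4.0975*n^5 - 4.321*n^4 - 5.0464*n^3 - 0.8569*n^2 + 3.7782*n - 8.764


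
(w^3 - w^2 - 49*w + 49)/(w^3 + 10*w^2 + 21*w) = (w^2 - 8*w + 7)/(w*(w + 3))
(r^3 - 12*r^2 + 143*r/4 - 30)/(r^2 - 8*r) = r - 4 + 15/(4*r)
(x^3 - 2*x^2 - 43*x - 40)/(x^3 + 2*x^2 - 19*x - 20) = (x - 8)/(x - 4)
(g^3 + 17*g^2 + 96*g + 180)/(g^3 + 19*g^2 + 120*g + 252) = (g + 5)/(g + 7)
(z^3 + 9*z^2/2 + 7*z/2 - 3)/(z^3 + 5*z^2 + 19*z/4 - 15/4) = 2*(z + 2)/(2*z + 5)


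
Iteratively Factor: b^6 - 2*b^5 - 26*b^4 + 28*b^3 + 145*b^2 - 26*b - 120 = (b - 5)*(b^5 + 3*b^4 - 11*b^3 - 27*b^2 + 10*b + 24) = (b - 5)*(b - 1)*(b^4 + 4*b^3 - 7*b^2 - 34*b - 24) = (b - 5)*(b - 1)*(b + 4)*(b^3 - 7*b - 6) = (b - 5)*(b - 1)*(b + 1)*(b + 4)*(b^2 - b - 6) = (b - 5)*(b - 3)*(b - 1)*(b + 1)*(b + 4)*(b + 2)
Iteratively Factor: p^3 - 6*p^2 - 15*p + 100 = (p - 5)*(p^2 - p - 20) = (p - 5)^2*(p + 4)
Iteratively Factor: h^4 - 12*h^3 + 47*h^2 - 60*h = (h - 4)*(h^3 - 8*h^2 + 15*h) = (h - 5)*(h - 4)*(h^2 - 3*h) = (h - 5)*(h - 4)*(h - 3)*(h)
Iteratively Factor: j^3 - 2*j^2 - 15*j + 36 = (j + 4)*(j^2 - 6*j + 9) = (j - 3)*(j + 4)*(j - 3)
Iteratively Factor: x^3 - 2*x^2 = (x)*(x^2 - 2*x) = x^2*(x - 2)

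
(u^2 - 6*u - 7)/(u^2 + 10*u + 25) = (u^2 - 6*u - 7)/(u^2 + 10*u + 25)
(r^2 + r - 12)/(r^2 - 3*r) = (r + 4)/r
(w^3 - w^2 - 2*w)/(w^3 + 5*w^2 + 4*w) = (w - 2)/(w + 4)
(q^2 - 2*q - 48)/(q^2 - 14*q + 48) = (q + 6)/(q - 6)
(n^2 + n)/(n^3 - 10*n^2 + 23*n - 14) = n*(n + 1)/(n^3 - 10*n^2 + 23*n - 14)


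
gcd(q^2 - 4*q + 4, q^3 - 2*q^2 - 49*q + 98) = q - 2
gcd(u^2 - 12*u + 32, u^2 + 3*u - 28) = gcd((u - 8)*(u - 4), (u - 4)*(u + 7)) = u - 4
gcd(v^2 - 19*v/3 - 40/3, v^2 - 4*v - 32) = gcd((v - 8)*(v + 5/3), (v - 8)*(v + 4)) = v - 8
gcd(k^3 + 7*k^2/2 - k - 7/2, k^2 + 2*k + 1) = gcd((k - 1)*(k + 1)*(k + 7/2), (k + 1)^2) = k + 1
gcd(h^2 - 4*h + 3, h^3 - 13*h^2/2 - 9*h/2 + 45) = h - 3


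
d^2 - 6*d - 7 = (d - 7)*(d + 1)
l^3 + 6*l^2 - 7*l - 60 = (l - 3)*(l + 4)*(l + 5)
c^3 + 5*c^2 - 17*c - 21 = (c - 3)*(c + 1)*(c + 7)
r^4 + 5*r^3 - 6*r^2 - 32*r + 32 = (r - 2)*(r - 1)*(r + 4)^2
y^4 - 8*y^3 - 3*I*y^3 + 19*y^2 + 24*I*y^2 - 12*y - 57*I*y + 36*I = (y - 4)*(y - 3)*(y - 1)*(y - 3*I)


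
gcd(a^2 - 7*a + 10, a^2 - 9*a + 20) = a - 5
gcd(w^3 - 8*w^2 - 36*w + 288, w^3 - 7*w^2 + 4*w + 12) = w - 6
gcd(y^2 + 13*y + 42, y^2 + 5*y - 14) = y + 7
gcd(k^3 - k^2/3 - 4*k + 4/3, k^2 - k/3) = k - 1/3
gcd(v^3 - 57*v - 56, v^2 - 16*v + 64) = v - 8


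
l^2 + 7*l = l*(l + 7)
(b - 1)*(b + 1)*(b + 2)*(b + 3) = b^4 + 5*b^3 + 5*b^2 - 5*b - 6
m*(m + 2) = m^2 + 2*m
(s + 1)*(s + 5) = s^2 + 6*s + 5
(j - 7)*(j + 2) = j^2 - 5*j - 14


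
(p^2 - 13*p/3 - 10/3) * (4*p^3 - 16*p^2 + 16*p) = 4*p^5 - 100*p^4/3 + 72*p^3 - 16*p^2 - 160*p/3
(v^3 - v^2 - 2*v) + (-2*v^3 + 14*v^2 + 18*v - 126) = -v^3 + 13*v^2 + 16*v - 126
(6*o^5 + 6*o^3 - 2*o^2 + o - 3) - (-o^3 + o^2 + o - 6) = 6*o^5 + 7*o^3 - 3*o^2 + 3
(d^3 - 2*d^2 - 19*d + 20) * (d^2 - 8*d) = d^5 - 10*d^4 - 3*d^3 + 172*d^2 - 160*d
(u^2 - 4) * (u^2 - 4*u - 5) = u^4 - 4*u^3 - 9*u^2 + 16*u + 20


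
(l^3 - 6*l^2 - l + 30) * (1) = l^3 - 6*l^2 - l + 30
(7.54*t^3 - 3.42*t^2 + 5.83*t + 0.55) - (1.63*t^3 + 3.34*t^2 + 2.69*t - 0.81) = 5.91*t^3 - 6.76*t^2 + 3.14*t + 1.36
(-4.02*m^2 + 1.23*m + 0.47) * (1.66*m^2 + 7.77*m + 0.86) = -6.6732*m^4 - 29.1936*m^3 + 6.8801*m^2 + 4.7097*m + 0.4042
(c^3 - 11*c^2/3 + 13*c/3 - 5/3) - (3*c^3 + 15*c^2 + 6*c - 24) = -2*c^3 - 56*c^2/3 - 5*c/3 + 67/3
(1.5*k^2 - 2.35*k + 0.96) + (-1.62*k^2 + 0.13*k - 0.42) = -0.12*k^2 - 2.22*k + 0.54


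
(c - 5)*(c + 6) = c^2 + c - 30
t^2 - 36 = (t - 6)*(t + 6)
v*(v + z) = v^2 + v*z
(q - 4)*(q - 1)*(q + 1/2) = q^3 - 9*q^2/2 + 3*q/2 + 2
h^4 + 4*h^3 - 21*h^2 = h^2*(h - 3)*(h + 7)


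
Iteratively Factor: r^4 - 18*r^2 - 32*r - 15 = (r + 1)*(r^3 - r^2 - 17*r - 15) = (r + 1)^2*(r^2 - 2*r - 15) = (r + 1)^2*(r + 3)*(r - 5)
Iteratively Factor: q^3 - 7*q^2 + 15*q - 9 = (q - 3)*(q^2 - 4*q + 3) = (q - 3)^2*(q - 1)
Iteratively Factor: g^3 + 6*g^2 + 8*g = (g + 2)*(g^2 + 4*g) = (g + 2)*(g + 4)*(g)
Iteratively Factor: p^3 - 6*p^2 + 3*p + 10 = (p - 2)*(p^2 - 4*p - 5) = (p - 2)*(p + 1)*(p - 5)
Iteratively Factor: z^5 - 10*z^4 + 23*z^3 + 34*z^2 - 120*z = (z)*(z^4 - 10*z^3 + 23*z^2 + 34*z - 120) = z*(z - 3)*(z^3 - 7*z^2 + 2*z + 40) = z*(z - 5)*(z - 3)*(z^2 - 2*z - 8) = z*(z - 5)*(z - 4)*(z - 3)*(z + 2)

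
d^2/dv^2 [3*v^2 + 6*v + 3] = 6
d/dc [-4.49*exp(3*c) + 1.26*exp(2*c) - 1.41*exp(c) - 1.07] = (-13.47*exp(2*c) + 2.52*exp(c) - 1.41)*exp(c)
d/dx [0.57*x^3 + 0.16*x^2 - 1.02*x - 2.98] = 1.71*x^2 + 0.32*x - 1.02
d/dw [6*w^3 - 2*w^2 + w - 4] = 18*w^2 - 4*w + 1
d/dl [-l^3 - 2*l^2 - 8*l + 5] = -3*l^2 - 4*l - 8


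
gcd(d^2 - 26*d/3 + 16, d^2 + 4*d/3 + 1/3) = 1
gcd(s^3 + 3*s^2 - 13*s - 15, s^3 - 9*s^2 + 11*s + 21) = s^2 - 2*s - 3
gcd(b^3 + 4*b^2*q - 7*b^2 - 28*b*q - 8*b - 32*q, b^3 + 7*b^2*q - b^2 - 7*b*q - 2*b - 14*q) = b + 1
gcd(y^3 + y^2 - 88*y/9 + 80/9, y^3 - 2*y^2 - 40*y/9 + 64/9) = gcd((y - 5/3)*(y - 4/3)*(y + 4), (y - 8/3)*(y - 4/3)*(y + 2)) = y - 4/3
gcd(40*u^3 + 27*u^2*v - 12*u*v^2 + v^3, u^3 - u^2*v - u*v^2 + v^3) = u + v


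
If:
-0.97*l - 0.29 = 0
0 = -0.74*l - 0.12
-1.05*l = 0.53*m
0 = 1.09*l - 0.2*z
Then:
No Solution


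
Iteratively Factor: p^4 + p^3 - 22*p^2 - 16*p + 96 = (p - 4)*(p^3 + 5*p^2 - 2*p - 24) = (p - 4)*(p - 2)*(p^2 + 7*p + 12) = (p - 4)*(p - 2)*(p + 3)*(p + 4)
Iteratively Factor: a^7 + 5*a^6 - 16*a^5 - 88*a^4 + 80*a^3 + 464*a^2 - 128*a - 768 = (a + 2)*(a^6 + 3*a^5 - 22*a^4 - 44*a^3 + 168*a^2 + 128*a - 384) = (a - 2)*(a + 2)*(a^5 + 5*a^4 - 12*a^3 - 68*a^2 + 32*a + 192) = (a - 2)*(a + 2)*(a + 4)*(a^4 + a^3 - 16*a^2 - 4*a + 48) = (a - 3)*(a - 2)*(a + 2)*(a + 4)*(a^3 + 4*a^2 - 4*a - 16) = (a - 3)*(a - 2)^2*(a + 2)*(a + 4)*(a^2 + 6*a + 8) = (a - 3)*(a - 2)^2*(a + 2)^2*(a + 4)*(a + 4)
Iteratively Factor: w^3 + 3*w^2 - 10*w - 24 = (w + 4)*(w^2 - w - 6) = (w - 3)*(w + 4)*(w + 2)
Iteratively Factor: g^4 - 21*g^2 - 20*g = (g + 1)*(g^3 - g^2 - 20*g) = (g - 5)*(g + 1)*(g^2 + 4*g) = g*(g - 5)*(g + 1)*(g + 4)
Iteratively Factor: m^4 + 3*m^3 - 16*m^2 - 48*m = (m + 3)*(m^3 - 16*m) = m*(m + 3)*(m^2 - 16) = m*(m - 4)*(m + 3)*(m + 4)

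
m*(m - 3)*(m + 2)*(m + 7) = m^4 + 6*m^3 - 13*m^2 - 42*m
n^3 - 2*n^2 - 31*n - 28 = (n - 7)*(n + 1)*(n + 4)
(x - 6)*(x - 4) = x^2 - 10*x + 24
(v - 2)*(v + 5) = v^2 + 3*v - 10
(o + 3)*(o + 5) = o^2 + 8*o + 15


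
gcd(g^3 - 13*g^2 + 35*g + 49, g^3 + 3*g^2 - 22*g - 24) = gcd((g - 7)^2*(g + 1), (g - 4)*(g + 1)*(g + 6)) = g + 1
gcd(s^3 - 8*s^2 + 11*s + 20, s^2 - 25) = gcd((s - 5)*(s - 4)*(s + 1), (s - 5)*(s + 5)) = s - 5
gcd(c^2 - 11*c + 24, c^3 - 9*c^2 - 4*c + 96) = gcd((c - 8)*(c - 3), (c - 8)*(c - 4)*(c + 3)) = c - 8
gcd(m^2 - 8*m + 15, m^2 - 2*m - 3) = m - 3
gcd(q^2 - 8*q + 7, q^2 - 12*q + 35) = q - 7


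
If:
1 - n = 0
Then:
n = 1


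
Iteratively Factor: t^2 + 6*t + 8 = (t + 4)*(t + 2)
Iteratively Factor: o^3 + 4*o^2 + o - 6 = (o + 3)*(o^2 + o - 2) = (o + 2)*(o + 3)*(o - 1)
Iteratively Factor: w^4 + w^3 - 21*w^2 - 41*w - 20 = (w - 5)*(w^3 + 6*w^2 + 9*w + 4) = (w - 5)*(w + 1)*(w^2 + 5*w + 4) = (w - 5)*(w + 1)^2*(w + 4)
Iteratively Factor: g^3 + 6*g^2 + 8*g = (g)*(g^2 + 6*g + 8) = g*(g + 2)*(g + 4)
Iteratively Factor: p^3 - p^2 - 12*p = (p + 3)*(p^2 - 4*p) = p*(p + 3)*(p - 4)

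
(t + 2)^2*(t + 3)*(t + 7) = t^4 + 14*t^3 + 65*t^2 + 124*t + 84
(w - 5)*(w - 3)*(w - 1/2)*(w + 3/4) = w^4 - 31*w^3/4 + 101*w^2/8 + 27*w/4 - 45/8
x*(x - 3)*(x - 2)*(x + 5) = x^4 - 19*x^2 + 30*x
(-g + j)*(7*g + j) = -7*g^2 + 6*g*j + j^2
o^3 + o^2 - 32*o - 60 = (o - 6)*(o + 2)*(o + 5)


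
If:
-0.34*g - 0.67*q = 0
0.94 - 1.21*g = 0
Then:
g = 0.78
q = -0.39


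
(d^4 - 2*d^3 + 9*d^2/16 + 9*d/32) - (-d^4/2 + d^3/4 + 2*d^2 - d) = 3*d^4/2 - 9*d^3/4 - 23*d^2/16 + 41*d/32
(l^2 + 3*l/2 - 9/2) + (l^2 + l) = 2*l^2 + 5*l/2 - 9/2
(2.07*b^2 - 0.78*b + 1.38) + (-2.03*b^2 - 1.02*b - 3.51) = 0.04*b^2 - 1.8*b - 2.13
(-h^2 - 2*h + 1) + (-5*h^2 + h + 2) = -6*h^2 - h + 3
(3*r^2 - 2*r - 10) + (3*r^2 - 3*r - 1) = 6*r^2 - 5*r - 11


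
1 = 1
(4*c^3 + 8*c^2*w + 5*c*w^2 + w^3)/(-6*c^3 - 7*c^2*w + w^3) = (2*c + w)/(-3*c + w)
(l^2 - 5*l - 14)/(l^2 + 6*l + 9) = (l^2 - 5*l - 14)/(l^2 + 6*l + 9)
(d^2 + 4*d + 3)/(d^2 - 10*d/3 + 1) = 3*(d^2 + 4*d + 3)/(3*d^2 - 10*d + 3)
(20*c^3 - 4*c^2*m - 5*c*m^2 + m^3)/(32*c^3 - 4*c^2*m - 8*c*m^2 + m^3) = (5*c - m)/(8*c - m)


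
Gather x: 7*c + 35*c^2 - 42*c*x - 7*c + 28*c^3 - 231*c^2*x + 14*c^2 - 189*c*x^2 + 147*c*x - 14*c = 28*c^3 + 49*c^2 - 189*c*x^2 - 14*c + x*(-231*c^2 + 105*c)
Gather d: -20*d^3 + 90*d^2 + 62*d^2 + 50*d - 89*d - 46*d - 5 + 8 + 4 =-20*d^3 + 152*d^2 - 85*d + 7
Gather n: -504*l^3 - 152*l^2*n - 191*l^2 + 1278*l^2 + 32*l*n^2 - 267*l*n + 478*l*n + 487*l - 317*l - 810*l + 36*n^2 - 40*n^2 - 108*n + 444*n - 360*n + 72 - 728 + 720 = -504*l^3 + 1087*l^2 - 640*l + n^2*(32*l - 4) + n*(-152*l^2 + 211*l - 24) + 64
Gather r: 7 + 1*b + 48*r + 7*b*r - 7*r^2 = b - 7*r^2 + r*(7*b + 48) + 7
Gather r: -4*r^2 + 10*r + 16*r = -4*r^2 + 26*r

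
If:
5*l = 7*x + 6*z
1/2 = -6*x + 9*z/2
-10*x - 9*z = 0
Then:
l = -1/330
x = -1/22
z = 5/99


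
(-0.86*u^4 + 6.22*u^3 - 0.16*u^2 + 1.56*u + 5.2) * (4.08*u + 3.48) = -3.5088*u^5 + 22.3848*u^4 + 20.9928*u^3 + 5.808*u^2 + 26.6448*u + 18.096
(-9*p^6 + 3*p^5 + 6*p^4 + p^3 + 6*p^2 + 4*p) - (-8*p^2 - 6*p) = -9*p^6 + 3*p^5 + 6*p^4 + p^3 + 14*p^2 + 10*p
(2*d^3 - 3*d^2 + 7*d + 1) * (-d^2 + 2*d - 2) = -2*d^5 + 7*d^4 - 17*d^3 + 19*d^2 - 12*d - 2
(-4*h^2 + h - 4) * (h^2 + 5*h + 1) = -4*h^4 - 19*h^3 - 3*h^2 - 19*h - 4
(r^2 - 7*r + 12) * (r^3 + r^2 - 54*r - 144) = r^5 - 6*r^4 - 49*r^3 + 246*r^2 + 360*r - 1728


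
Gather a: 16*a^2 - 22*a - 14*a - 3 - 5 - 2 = 16*a^2 - 36*a - 10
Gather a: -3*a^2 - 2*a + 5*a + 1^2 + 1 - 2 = -3*a^2 + 3*a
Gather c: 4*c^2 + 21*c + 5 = 4*c^2 + 21*c + 5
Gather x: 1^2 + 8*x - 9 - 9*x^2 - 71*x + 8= -9*x^2 - 63*x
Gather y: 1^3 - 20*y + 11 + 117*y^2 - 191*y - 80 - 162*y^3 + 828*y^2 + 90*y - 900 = -162*y^3 + 945*y^2 - 121*y - 968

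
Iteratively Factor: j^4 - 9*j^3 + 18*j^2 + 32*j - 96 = (j - 3)*(j^3 - 6*j^2 + 32) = (j - 3)*(j + 2)*(j^2 - 8*j + 16) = (j - 4)*(j - 3)*(j + 2)*(j - 4)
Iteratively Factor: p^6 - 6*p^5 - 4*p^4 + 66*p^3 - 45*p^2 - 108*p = (p - 3)*(p^5 - 3*p^4 - 13*p^3 + 27*p^2 + 36*p) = (p - 3)*(p + 1)*(p^4 - 4*p^3 - 9*p^2 + 36*p) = (p - 3)^2*(p + 1)*(p^3 - p^2 - 12*p) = (p - 4)*(p - 3)^2*(p + 1)*(p^2 + 3*p) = p*(p - 4)*(p - 3)^2*(p + 1)*(p + 3)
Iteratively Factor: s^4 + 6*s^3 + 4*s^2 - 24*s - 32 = (s - 2)*(s^3 + 8*s^2 + 20*s + 16) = (s - 2)*(s + 4)*(s^2 + 4*s + 4) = (s - 2)*(s + 2)*(s + 4)*(s + 2)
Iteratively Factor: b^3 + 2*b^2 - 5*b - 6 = (b - 2)*(b^2 + 4*b + 3) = (b - 2)*(b + 3)*(b + 1)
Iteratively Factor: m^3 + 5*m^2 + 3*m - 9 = (m - 1)*(m^2 + 6*m + 9) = (m - 1)*(m + 3)*(m + 3)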